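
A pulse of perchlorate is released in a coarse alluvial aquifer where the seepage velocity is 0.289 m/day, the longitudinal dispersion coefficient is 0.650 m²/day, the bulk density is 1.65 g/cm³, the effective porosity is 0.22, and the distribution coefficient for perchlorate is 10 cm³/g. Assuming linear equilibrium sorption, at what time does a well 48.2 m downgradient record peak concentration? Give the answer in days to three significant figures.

Retardation factor R = 1 + ρ_b·K_d/n = 1 + 1.65 × 10/0.22 = 76.00.
Sorption retards both mechanisms: v_R = v/R = 0.003803 m/day, D_R = D/R = 0.008553 m²/day.
Peak time from v_R²t² + 2D_R t − x² = 0: t = (√(D_R² + v_R²x²) − D_R)/v_R².
√(D_R² + v_R²x²) = √(0.008553² + 0.003803² × 48.2²) = 0.1835; v_R² = 1.446e-05.
t = (0.1835 − 0.008553)/1.446e-05 = 12100 days.

12100 days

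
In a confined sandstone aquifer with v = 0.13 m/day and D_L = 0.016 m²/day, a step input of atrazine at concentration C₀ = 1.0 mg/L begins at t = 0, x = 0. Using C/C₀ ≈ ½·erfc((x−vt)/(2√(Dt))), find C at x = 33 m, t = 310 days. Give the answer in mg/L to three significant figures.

0.990 mg/L

For a continuous step input, C/C₀ ≈ ½·erfc((x−vt)/(2√(Dt))).
vt = 0.13 × 310 = 40.3 m and 2√(Dt) = 2√(0.016 × 310) = 4.454 m.
Argument (x−vt)/(2√(Dt)) = (33 − 40.3)/4.454 = -1.639; ½·erfc(-1.639) = 0.9898.
C = 1.0 × 0.9898 = 0.990 mg/L.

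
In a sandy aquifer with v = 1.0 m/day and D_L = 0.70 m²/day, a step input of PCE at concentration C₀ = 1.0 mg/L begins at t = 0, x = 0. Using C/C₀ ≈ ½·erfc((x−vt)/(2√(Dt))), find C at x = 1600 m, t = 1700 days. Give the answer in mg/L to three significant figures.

0.980 mg/L

For a continuous step input, C/C₀ ≈ ½·erfc((x−vt)/(2√(Dt))).
vt = 1.0 × 1700 = 1700 m and 2√(Dt) = 2√(0.70 × 1700) = 68.99 m.
Argument (x−vt)/(2√(Dt)) = (1600 − 1700)/68.99 = -1.449; ½·erfc(-1.449) = 0.9798.
C = 1.0 × 0.9798 = 0.980 mg/L.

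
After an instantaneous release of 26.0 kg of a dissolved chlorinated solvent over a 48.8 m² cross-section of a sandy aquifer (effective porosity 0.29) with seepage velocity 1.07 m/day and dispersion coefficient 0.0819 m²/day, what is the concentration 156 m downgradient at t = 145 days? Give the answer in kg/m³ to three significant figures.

For an instantaneous plane source, C(x,t) = M/(n_e·A·√(4πDt)) · exp(−(x−vt)²/(4Dt)), with n_e·A the pore (flow) area.
Plume center vt = 1.07 × 145 = 155.15 m, so the well at 156 m is 0.85 m downgradient of the peak.
√(4πDt) = 12.22 m, giving peak height M/(n_e·A·√(4πDt)) = 26.0/(0.29 × 48.8 × 12.22) = 0.1503 kg/m³.
(x−vt)²/(4Dt) = (0.85)²/(4 × 0.0819 × 145) = 0.01521; exp(−0.01521) = 0.9849.
C = 0.1503 × 0.9849 = 0.148 kg/m³.

0.148 kg/m³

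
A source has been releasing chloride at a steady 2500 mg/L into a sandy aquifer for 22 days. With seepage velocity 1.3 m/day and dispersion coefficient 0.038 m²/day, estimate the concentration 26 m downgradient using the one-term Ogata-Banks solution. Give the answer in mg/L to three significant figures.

2440 mg/L

For a continuous step input, C/C₀ ≈ ½·erfc((x−vt)/(2√(Dt))).
vt = 1.3 × 22 = 28.6 m and 2√(Dt) = 2√(0.038 × 22) = 1.829 m.
Argument (x−vt)/(2√(Dt)) = (26 − 28.6)/1.829 = -1.422; ½·erfc(-1.422) = 0.9778.
C = 2500 × 0.9778 = 2440 mg/L.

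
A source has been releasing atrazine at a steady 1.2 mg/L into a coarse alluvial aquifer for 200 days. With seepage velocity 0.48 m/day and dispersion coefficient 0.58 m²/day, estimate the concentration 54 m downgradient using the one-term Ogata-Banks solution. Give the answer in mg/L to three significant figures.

1.20 mg/L

For a continuous step input, C/C₀ ≈ ½·erfc((x−vt)/(2√(Dt))).
vt = 0.48 × 200 = 96 m and 2√(Dt) = 2√(0.58 × 200) = 21.54 m.
Argument (x−vt)/(2√(Dt)) = (54 − 96)/21.54 = -1.950; ½·erfc(-1.950) = 0.9971.
C = 1.2 × 0.9971 = 1.20 mg/L.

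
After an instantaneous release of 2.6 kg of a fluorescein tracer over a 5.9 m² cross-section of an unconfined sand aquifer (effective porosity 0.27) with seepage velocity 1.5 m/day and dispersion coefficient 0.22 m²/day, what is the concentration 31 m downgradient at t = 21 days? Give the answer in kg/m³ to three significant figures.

For an instantaneous plane source, C(x,t) = M/(n_e·A·√(4πDt)) · exp(−(x−vt)²/(4Dt)), with n_e·A the pore (flow) area.
Plume center vt = 1.5 × 21 = 31.5 m, so the well at 31 m is 0.5 m upgradient of the peak.
√(4πDt) = 7.619 m, giving peak height M/(n_e·A·√(4πDt)) = 2.6/(0.27 × 5.9 × 7.619) = 0.2142 kg/m³.
(x−vt)²/(4Dt) = (-0.5)²/(4 × 0.22 × 21) = 0.01353; exp(−0.01353) = 0.9866.
C = 0.2142 × 0.9866 = 0.211 kg/m³.

0.211 kg/m³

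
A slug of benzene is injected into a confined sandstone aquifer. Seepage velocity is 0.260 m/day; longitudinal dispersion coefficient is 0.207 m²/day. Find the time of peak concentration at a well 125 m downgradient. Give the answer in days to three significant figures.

478 days

For the 1D instantaneous-source solution, setting ∂C/∂t = 0 at fixed x gives v²t² + 2Dt − x² = 0, so t = (√(D² + v²x²) − D)/v².
√(D² + v²x²) = √(0.207² + 0.260² × 125²) = 32.50; v² = 0.0676.
t = (32.50 − 0.207)/0.0676 = 478 days (vs. the pure-advection estimate x/v = 481 d).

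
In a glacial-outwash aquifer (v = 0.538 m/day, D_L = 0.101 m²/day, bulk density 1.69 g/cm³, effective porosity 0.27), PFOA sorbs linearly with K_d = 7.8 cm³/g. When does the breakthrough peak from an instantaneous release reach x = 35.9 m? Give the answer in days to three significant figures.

3310 days

Retardation factor R = 1 + ρ_b·K_d/n = 1 + 1.69 × 7.8/0.27 = 49.82.
Sorption retards both mechanisms: v_R = v/R = 0.01080 m/day, D_R = D/R = 0.002027 m²/day.
Peak time from v_R²t² + 2D_R t − x² = 0: t = (√(D_R² + v_R²x²) − D_R)/v_R².
√(D_R² + v_R²x²) = √(0.002027² + 0.01080² × 35.9²) = 0.3877; v_R² = 0.0001166.
t = (0.3877 − 0.002027)/0.0001166 = 3310 days.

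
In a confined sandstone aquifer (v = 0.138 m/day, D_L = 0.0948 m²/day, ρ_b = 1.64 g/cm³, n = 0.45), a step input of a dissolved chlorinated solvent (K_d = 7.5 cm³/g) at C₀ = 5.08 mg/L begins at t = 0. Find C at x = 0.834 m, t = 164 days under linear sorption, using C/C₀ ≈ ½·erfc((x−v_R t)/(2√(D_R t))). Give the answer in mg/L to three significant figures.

Retardation factor R = 1 + ρ_b·K_d/n = 1 + 1.64 × 7.5/0.45 = 28.33.
Sorption retards both mechanisms: v_R = v/R = 0.004871 m/day, D_R = D/R = 0.003346 m²/day.
v_R·t = 0.004871 × 164 = 0.798844 m; 2√(D_R t) = 1.482 m; argument = (0.834 − 0.798844)/1.482 = 0.02372.
C = C₀ × ½·erfc(0.02372) = 5.08 × 0.4866 = 2.47 mg/L.

2.47 mg/L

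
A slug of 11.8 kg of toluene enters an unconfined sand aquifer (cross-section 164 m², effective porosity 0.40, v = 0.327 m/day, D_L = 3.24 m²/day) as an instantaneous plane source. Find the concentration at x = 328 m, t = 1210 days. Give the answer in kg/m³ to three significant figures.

For an instantaneous plane source, C(x,t) = M/(n_e·A·√(4πDt)) · exp(−(x−vt)²/(4Dt)), with n_e·A the pore (flow) area.
Plume center vt = 0.327 × 1210 = 395.67 m, so the well at 328 m is 67.67 m upgradient of the peak.
√(4πDt) = 222.0 m, giving peak height M/(n_e·A·√(4πDt)) = 11.8/(0.40 × 164 × 222.0) = 0.0008103 kg/m³.
(x−vt)²/(4Dt) = (-67.67)²/(4 × 3.24 × 1210) = 0.2920; exp(−0.2920) = 0.7468.
C = 0.0008103 × 0.7468 = 0.000605 kg/m³.

0.000605 kg/m³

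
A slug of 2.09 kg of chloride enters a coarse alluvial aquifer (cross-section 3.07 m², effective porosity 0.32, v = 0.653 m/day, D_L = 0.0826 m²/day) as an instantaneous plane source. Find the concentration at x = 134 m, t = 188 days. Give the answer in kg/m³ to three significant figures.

0.0200 kg/m³

For an instantaneous plane source, C(x,t) = M/(n_e·A·√(4πDt)) · exp(−(x−vt)²/(4Dt)), with n_e·A the pore (flow) area.
Plume center vt = 0.653 × 188 = 122.764 m, so the well at 134 m is 11.236 m downgradient of the peak.
√(4πDt) = 13.97 m, giving peak height M/(n_e·A·√(4πDt)) = 2.09/(0.32 × 3.07 × 13.97) = 0.1523 kg/m³.
(x−vt)²/(4Dt) = (11.236)²/(4 × 0.0826 × 188) = 2.032; exp(−2.032) = 0.1311.
C = 0.1523 × 0.1311 = 0.0200 kg/m³.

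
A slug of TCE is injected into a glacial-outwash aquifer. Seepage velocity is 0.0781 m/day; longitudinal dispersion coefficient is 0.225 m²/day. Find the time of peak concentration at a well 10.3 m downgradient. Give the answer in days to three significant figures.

For the 1D instantaneous-source solution, setting ∂C/∂t = 0 at fixed x gives v²t² + 2Dt − x² = 0, so t = (√(D² + v²x²) − D)/v².
√(D² + v²x²) = √(0.225² + 0.0781² × 10.3²) = 0.8353; v² = 0.00609961.
t = (0.8353 − 0.225)/0.00609961 = 100 days (vs. the pure-advection estimate x/v = 132 d).

100 days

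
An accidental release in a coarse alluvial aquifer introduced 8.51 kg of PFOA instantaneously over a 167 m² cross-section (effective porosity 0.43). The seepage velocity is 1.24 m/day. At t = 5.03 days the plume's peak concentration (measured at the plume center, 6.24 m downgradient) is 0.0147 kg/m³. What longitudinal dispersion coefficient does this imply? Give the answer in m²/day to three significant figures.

1.03 m²/day

At the plume center C_max = M/(n_e·A·√(4πDt)), so D = M²/(4πt·(n_e·A·C_max)²).
n_e·A·C_max = 0.43 × 167 × 0.0147 = 1.056 kg/m.
D = 8.51²/(4π × 5.03 × 1.056²) = 1.03 m²/day.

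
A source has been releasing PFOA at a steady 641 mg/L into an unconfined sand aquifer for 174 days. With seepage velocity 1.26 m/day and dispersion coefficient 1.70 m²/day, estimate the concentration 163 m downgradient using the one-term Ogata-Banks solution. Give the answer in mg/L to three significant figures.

For a continuous step input, C/C₀ ≈ ½·erfc((x−vt)/(2√(Dt))).
vt = 1.26 × 174 = 219.24 m and 2√(Dt) = 2√(1.70 × 174) = 34.40 m.
Argument (x−vt)/(2√(Dt)) = (163 − 219.24)/34.40 = -1.635; ½·erfc(-1.635) = 0.9896.
C = 641 × 0.9896 = 634 mg/L.

634 mg/L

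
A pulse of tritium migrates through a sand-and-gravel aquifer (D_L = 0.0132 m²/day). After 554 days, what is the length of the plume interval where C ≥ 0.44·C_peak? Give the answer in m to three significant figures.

The plume is Gaussian with σ = √(2Dt) = √(2 × 0.0132 × 554) = 3.824 m.
C/C_peak = exp(−Δx²/(2σ²)) = 0.44 ⇒ Δx = σ·√(−2 ln 0.44) = 3.824 × 1.281 = 4.899 m.
Width = 2Δx = 9.80 m.

9.80 m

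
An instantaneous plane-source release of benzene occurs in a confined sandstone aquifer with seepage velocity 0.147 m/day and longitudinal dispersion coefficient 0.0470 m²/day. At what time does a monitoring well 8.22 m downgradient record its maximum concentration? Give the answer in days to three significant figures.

For the 1D instantaneous-source solution, setting ∂C/∂t = 0 at fixed x gives v²t² + 2Dt − x² = 0, so t = (√(D² + v²x²) − D)/v².
√(D² + v²x²) = √(0.0470² + 0.147² × 8.22²) = 1.209; v² = 0.021609.
t = (1.209 − 0.0470)/0.021609 = 53.8 days (vs. the pure-advection estimate x/v = 55.9 d).

53.8 days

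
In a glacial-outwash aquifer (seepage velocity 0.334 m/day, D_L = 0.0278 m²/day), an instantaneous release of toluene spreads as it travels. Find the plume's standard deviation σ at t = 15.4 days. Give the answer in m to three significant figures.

0.925 m

Dispersive spreading gives a Gaussian with σ² = 2Dt; advection only shifts the center.
σ = √(2 × 0.0278 × 15.4) = 0.925 m.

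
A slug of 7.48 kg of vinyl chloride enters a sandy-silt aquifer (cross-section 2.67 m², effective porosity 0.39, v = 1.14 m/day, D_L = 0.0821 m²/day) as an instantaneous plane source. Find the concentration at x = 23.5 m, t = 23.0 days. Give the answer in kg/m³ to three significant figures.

For an instantaneous plane source, C(x,t) = M/(n_e·A·√(4πDt)) · exp(−(x−vt)²/(4Dt)), with n_e·A the pore (flow) area.
Plume center vt = 1.14 × 23.0 = 26.22 m, so the well at 23.5 m is 2.72 m upgradient of the peak.
√(4πDt) = 4.871 m, giving peak height M/(n_e·A·√(4πDt)) = 7.48/(0.39 × 2.67 × 4.871) = 1.475 kg/m³.
(x−vt)²/(4Dt) = (-2.72)²/(4 × 0.0821 × 23.0) = 0.9795; exp(−0.9795) = 0.3755.
C = 1.475 × 0.3755 = 0.554 kg/m³.

0.554 kg/m³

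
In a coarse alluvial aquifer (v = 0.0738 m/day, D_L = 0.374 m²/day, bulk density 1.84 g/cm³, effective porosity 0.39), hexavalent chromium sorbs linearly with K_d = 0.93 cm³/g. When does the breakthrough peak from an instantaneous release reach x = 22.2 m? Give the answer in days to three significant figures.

Retardation factor R = 1 + ρ_b·K_d/n = 1 + 1.84 × 0.93/0.39 = 5.388.
Sorption retards both mechanisms: v_R = v/R = 0.01370 m/day, D_R = D/R = 0.06941 m²/day.
Peak time from v_R²t² + 2D_R t − x² = 0: t = (√(D_R² + v_R²x²) − D_R)/v_R².
√(D_R² + v_R²x²) = √(0.06941² + 0.01370² × 22.2²) = 0.3120; v_R² = 0.0001877.
t = (0.3120 − 0.06941)/0.0001877 = 1290 days.

1290 days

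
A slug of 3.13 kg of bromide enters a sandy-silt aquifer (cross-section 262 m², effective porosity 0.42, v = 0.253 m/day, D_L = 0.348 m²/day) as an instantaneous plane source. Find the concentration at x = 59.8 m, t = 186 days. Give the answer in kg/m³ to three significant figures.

For an instantaneous plane source, C(x,t) = M/(n_e·A·√(4πDt)) · exp(−(x−vt)²/(4Dt)), with n_e·A the pore (flow) area.
Plume center vt = 0.253 × 186 = 47.058 m, so the well at 59.8 m is 12.742 m downgradient of the peak.
√(4πDt) = 28.52 m, giving peak height M/(n_e·A·√(4πDt)) = 3.13/(0.42 × 262 × 28.52) = 0.0009973 kg/m³.
(x−vt)²/(4Dt) = (12.742)²/(4 × 0.348 × 186) = 0.6271; exp(−0.6271) = 0.5341.
C = 0.0009973 × 0.5341 = 0.000533 kg/m³.

0.000533 kg/m³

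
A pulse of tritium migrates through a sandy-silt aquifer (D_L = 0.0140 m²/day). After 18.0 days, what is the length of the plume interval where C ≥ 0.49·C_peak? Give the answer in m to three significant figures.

1.70 m

The plume is Gaussian with σ = √(2Dt) = √(2 × 0.0140 × 18.0) = 0.7099 m.
C/C_peak = exp(−Δx²/(2σ²)) = 0.49 ⇒ Δx = σ·√(−2 ln 0.49) = 0.7099 × 1.194 = 0.8476 m.
Width = 2Δx = 1.70 m.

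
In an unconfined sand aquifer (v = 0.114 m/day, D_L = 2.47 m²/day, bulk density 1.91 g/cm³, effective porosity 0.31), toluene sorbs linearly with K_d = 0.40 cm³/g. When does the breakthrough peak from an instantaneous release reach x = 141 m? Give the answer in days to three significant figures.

3680 days

Retardation factor R = 1 + ρ_b·K_d/n = 1 + 1.91 × 0.40/0.31 = 3.465.
Sorption retards both mechanisms: v_R = v/R = 0.03290 m/day, D_R = D/R = 0.7128 m²/day.
Peak time from v_R²t² + 2D_R t − x² = 0: t = (√(D_R² + v_R²x²) − D_R)/v_R².
√(D_R² + v_R²x²) = √(0.7128² + 0.03290² × 141²) = 4.693; v_R² = 0.001082.
t = (4.693 − 0.7128)/0.001082 = 3680 days.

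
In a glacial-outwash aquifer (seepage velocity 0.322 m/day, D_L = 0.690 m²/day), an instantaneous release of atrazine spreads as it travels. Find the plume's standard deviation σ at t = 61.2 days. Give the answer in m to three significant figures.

9.19 m

Dispersive spreading gives a Gaussian with σ² = 2Dt; advection only shifts the center.
σ = √(2 × 0.690 × 61.2) = 9.19 m.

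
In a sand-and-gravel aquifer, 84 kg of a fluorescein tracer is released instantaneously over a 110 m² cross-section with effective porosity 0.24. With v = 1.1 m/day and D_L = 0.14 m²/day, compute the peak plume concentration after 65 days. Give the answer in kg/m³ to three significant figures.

0.298 kg/m³

The peak of an instantaneous 1D plume sits at x = vt; there the Gaussian factor is 1 and C_max = M/(n_e·A·√(4πDt)), where n_e·A is the pore area the mass is dissolved in.
√(4πDt) = √(4π × 0.14 × 65) = 10.69 m, so C_max = 84/(0.24 × 110 × 10.69) = 0.298 kg/m³.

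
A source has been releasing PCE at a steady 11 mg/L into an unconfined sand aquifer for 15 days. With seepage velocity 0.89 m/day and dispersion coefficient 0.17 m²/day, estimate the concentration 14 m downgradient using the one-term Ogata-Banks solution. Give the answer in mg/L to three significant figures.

4.25 mg/L

For a continuous step input, C/C₀ ≈ ½·erfc((x−vt)/(2√(Dt))).
vt = 0.89 × 15 = 13.35 m and 2√(Dt) = 2√(0.17 × 15) = 3.194 m.
Argument (x−vt)/(2√(Dt)) = (14 − 13.35)/3.194 = 0.2035; ½·erfc(0.2035) = 0.3868.
C = 11 × 0.3868 = 4.25 mg/L.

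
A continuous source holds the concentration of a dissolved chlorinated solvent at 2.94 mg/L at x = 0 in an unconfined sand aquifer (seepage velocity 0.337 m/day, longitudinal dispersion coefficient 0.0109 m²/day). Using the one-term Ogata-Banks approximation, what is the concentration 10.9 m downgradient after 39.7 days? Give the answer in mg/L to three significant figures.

2.93 mg/L

For a continuous step input, C/C₀ ≈ ½·erfc((x−vt)/(2√(Dt))).
vt = 0.337 × 39.7 = 13.3789 m and 2√(Dt) = 2√(0.0109 × 39.7) = 1.316 m.
Argument (x−vt)/(2√(Dt)) = (10.9 − 13.3789)/1.316 = -1.884; ½·erfc(-1.884) = 0.9961.
C = 2.94 × 0.9961 = 2.93 mg/L.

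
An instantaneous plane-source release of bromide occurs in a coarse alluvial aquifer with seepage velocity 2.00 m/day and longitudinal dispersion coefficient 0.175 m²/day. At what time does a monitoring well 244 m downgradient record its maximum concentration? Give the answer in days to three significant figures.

122 days

For the 1D instantaneous-source solution, setting ∂C/∂t = 0 at fixed x gives v²t² + 2Dt − x² = 0, so t = (√(D² + v²x²) − D)/v².
√(D² + v²x²) = √(0.175² + 2.00² × 244²) = 488.0; v² = 4.
t = (488.0 − 0.175)/4 = 122 days (vs. the pure-advection estimate x/v = 122 d).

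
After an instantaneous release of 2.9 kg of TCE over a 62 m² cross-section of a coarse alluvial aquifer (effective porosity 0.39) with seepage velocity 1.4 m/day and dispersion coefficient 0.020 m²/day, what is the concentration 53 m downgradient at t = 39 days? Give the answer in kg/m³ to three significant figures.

For an instantaneous plane source, C(x,t) = M/(n_e·A·√(4πDt)) · exp(−(x−vt)²/(4Dt)), with n_e·A the pore (flow) area.
Plume center vt = 1.4 × 39 = 54.6 m, so the well at 53 m is 1.6 m upgradient of the peak.
√(4πDt) = 3.131 m, giving peak height M/(n_e·A·√(4πDt)) = 2.9/(0.39 × 62 × 3.131) = 0.03831 kg/m³.
(x−vt)²/(4Dt) = (-1.6)²/(4 × 0.020 × 39) = 0.8205; exp(−0.8205) = 0.4402.
C = 0.03831 × 0.4402 = 0.0169 kg/m³.

0.0169 kg/m³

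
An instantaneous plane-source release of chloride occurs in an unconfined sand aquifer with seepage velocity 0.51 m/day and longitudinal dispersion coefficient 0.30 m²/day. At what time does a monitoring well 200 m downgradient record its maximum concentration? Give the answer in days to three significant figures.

391 days

For the 1D instantaneous-source solution, setting ∂C/∂t = 0 at fixed x gives v²t² + 2Dt − x² = 0, so t = (√(D² + v²x²) − D)/v².
√(D² + v²x²) = √(0.30² + 0.51² × 200²) = 102.0; v² = 0.2601.
t = (102.0 − 0.30)/0.2601 = 391 days (vs. the pure-advection estimate x/v = 392 d).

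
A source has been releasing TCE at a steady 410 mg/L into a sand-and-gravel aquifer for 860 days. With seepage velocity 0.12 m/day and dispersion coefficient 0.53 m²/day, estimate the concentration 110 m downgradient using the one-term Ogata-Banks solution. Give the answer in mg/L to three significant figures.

168 mg/L

For a continuous step input, C/C₀ ≈ ½·erfc((x−vt)/(2√(Dt))).
vt = 0.12 × 860 = 103.2 m and 2√(Dt) = 2√(0.53 × 860) = 42.70 m.
Argument (x−vt)/(2√(Dt)) = (110 − 103.2)/42.70 = 0.1593; ½·erfc(0.1593) = 0.4109.
C = 410 × 0.4109 = 168 mg/L.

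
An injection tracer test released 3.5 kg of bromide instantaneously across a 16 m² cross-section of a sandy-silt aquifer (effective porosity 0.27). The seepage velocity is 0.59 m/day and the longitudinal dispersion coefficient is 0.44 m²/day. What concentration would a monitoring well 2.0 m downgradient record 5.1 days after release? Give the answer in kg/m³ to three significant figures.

0.136 kg/m³

For an instantaneous plane source, C(x,t) = M/(n_e·A·√(4πDt)) · exp(−(x−vt)²/(4Dt)), with n_e·A the pore (flow) area.
Plume center vt = 0.59 × 5.1 = 3.009 m, so the well at 2.0 m is 1.009 m upgradient of the peak.
√(4πDt) = 5.310 m, giving peak height M/(n_e·A·√(4πDt)) = 3.5/(0.27 × 16 × 5.310) = 0.1526 kg/m³.
(x−vt)²/(4Dt) = (-1.009)²/(4 × 0.44 × 5.1) = 0.1134; exp(−0.1134) = 0.8928.
C = 0.1526 × 0.8928 = 0.136 kg/m³.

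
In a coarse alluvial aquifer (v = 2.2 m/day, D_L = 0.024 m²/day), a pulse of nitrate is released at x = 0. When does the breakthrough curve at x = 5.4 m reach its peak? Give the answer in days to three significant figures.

2.45 days

For the 1D instantaneous-source solution, setting ∂C/∂t = 0 at fixed x gives v²t² + 2Dt − x² = 0, so t = (√(D² + v²x²) − D)/v².
√(D² + v²x²) = √(0.024² + 2.2² × 5.4²) = 11.88; v² = 4.84.
t = (11.88 − 0.024)/4.84 = 2.45 days (vs. the pure-advection estimate x/v = 2.45 d).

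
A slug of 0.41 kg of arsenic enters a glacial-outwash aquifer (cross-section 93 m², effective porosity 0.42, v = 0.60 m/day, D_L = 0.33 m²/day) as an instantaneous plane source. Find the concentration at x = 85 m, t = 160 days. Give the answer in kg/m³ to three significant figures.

0.000230 kg/m³

For an instantaneous plane source, C(x,t) = M/(n_e·A·√(4πDt)) · exp(−(x−vt)²/(4Dt)), with n_e·A the pore (flow) area.
Plume center vt = 0.60 × 160 = 96 m, so the well at 85 m is 11 m upgradient of the peak.
√(4πDt) = 25.76 m, giving peak height M/(n_e·A·√(4πDt)) = 0.41/(0.42 × 93 × 25.76) = 0.0004075 kg/m³.
(x−vt)²/(4Dt) = (-11)²/(4 × 0.33 × 160) = 0.5729; exp(−0.5729) = 0.5639.
C = 0.0004075 × 0.5639 = 0.000230 kg/m³.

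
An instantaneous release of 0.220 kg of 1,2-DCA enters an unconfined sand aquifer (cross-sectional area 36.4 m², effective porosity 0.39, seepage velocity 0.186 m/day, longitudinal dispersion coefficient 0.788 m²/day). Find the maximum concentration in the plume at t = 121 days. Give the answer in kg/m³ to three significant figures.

0.000448 kg/m³

The peak of an instantaneous 1D plume sits at x = vt; there the Gaussian factor is 1 and C_max = M/(n_e·A·√(4πDt)), where n_e·A is the pore area the mass is dissolved in.
√(4πDt) = √(4π × 0.788 × 121) = 34.61 m, so C_max = 0.220/(0.39 × 36.4 × 34.61) = 0.000448 kg/m³.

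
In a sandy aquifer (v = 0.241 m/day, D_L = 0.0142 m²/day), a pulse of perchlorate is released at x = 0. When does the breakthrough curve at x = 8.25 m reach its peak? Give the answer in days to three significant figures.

For the 1D instantaneous-source solution, setting ∂C/∂t = 0 at fixed x gives v²t² + 2Dt − x² = 0, so t = (√(D² + v²x²) − D)/v².
√(D² + v²x²) = √(0.0142² + 0.241² × 8.25²) = 1.988; v² = 0.058081.
t = (1.988 − 0.0142)/0.058081 = 34.0 days (vs. the pure-advection estimate x/v = 34.2 d).

34.0 days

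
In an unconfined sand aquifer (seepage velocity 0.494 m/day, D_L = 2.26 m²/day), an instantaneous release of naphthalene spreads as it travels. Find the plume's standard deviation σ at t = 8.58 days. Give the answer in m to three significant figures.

6.23 m

Dispersive spreading gives a Gaussian with σ² = 2Dt; advection only shifts the center.
σ = √(2 × 2.26 × 8.58) = 6.23 m.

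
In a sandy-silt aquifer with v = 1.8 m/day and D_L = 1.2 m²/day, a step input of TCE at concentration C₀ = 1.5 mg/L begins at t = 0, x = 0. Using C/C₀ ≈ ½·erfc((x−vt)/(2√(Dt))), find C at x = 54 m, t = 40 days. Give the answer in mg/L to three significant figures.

1.45 mg/L

For a continuous step input, C/C₀ ≈ ½·erfc((x−vt)/(2√(Dt))).
vt = 1.8 × 40 = 72 m and 2√(Dt) = 2√(1.2 × 40) = 13.86 m.
Argument (x−vt)/(2√(Dt)) = (54 − 72)/13.86 = -1.299; ½·erfc(-1.299) = 0.9669.
C = 1.5 × 0.9669 = 1.45 mg/L.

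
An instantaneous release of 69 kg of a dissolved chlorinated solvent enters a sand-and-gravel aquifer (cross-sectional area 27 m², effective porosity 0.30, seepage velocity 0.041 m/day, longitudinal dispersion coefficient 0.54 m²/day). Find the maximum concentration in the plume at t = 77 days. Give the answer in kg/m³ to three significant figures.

0.373 kg/m³

The peak of an instantaneous 1D plume sits at x = vt; there the Gaussian factor is 1 and C_max = M/(n_e·A·√(4πDt)), where n_e·A is the pore area the mass is dissolved in.
√(4πDt) = √(4π × 0.54 × 77) = 22.86 m, so C_max = 69/(0.30 × 27 × 22.86) = 0.373 kg/m³.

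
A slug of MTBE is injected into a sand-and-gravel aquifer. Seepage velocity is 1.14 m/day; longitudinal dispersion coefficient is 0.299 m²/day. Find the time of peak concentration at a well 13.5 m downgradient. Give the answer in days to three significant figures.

11.6 days

For the 1D instantaneous-source solution, setting ∂C/∂t = 0 at fixed x gives v²t² + 2Dt − x² = 0, so t = (√(D² + v²x²) − D)/v².
√(D² + v²x²) = √(0.299² + 1.14² × 13.5²) = 15.39; v² = 1.2996.
t = (15.39 − 0.299)/1.2996 = 11.6 days (vs. the pure-advection estimate x/v = 11.8 d).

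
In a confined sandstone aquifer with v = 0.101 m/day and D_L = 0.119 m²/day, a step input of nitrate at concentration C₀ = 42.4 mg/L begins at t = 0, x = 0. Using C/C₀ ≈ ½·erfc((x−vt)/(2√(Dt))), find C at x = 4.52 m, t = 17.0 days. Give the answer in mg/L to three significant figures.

For a continuous step input, C/C₀ ≈ ½·erfc((x−vt)/(2√(Dt))).
vt = 0.101 × 17.0 = 1.717 m and 2√(Dt) = 2√(0.119 × 17.0) = 2.845 m.
Argument (x−vt)/(2√(Dt)) = (4.52 − 1.717)/2.845 = 0.9852; ½·erfc(0.9852) = 0.08177.
C = 42.4 × 0.08177 = 3.47 mg/L.

3.47 mg/L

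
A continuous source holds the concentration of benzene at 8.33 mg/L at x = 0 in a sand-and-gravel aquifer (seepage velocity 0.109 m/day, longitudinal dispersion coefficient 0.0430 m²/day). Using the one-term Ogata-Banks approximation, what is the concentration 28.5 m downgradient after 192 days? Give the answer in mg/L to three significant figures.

For a continuous step input, C/C₀ ≈ ½·erfc((x−vt)/(2√(Dt))).
vt = 0.109 × 192 = 20.928 m and 2√(Dt) = 2√(0.0430 × 192) = 5.747 m.
Argument (x−vt)/(2√(Dt)) = (28.5 − 20.928)/5.747 = 1.318; ½·erfc(1.318) = 0.03117.
C = 8.33 × 0.03117 = 0.260 mg/L.

0.260 mg/L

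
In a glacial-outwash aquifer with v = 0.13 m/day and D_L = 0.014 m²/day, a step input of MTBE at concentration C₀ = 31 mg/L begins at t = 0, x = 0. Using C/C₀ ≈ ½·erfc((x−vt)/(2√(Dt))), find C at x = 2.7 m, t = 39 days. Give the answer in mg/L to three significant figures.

30.6 mg/L

For a continuous step input, C/C₀ ≈ ½·erfc((x−vt)/(2√(Dt))).
vt = 0.13 × 39 = 5.07 m and 2√(Dt) = 2√(0.014 × 39) = 1.478 m.
Argument (x−vt)/(2√(Dt)) = (2.7 − 5.07)/1.478 = -1.604; ½·erfc(-1.604) = 0.9883.
C = 31 × 0.9883 = 30.6 mg/L.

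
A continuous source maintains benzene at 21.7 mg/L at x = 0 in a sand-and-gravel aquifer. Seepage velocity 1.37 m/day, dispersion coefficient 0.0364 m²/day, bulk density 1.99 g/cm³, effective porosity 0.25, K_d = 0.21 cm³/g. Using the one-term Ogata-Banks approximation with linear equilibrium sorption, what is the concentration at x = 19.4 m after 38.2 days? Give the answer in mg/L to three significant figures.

Retardation factor R = 1 + ρ_b·K_d/n = 1 + 1.99 × 0.21/0.25 = 2.672.
Sorption retards both mechanisms: v_R = v/R = 0.5127 m/day, D_R = D/R = 0.01362 m²/day.
v_R·t = 0.5127 × 38.2 = 19.58514 m; 2√(D_R t) = 1.443 m; argument = (19.4 − 19.58514)/1.443 = -0.1283.
C = C₀ × ½·erfc(-0.1283) = 21.7 × 0.5720 = 12.4 mg/L.

12.4 mg/L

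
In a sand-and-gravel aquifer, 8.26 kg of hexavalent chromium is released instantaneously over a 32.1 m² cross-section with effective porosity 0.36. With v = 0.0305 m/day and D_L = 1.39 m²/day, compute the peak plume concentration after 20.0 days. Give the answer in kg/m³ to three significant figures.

The peak of an instantaneous 1D plume sits at x = vt; there the Gaussian factor is 1 and C_max = M/(n_e·A·√(4πDt)), where n_e·A is the pore area the mass is dissolved in.
√(4πDt) = √(4π × 1.39 × 20.0) = 18.69 m, so C_max = 8.26/(0.36 × 32.1 × 18.69) = 0.0382 kg/m³.

0.0382 kg/m³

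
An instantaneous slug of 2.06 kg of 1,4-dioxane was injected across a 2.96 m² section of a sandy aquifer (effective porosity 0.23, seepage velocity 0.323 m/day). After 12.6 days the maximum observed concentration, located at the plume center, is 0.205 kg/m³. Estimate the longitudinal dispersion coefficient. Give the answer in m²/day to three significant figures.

1.38 m²/day

At the plume center C_max = M/(n_e·A·√(4πDt)), so D = M²/(4πt·(n_e·A·C_max)²).
n_e·A·C_max = 0.23 × 2.96 × 0.205 = 0.1396 kg/m.
D = 2.06²/(4π × 12.6 × 0.1396²) = 1.38 m²/day.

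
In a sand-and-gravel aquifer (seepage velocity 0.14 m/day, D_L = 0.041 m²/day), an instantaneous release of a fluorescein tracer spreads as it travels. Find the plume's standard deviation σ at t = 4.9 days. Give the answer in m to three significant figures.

Dispersive spreading gives a Gaussian with σ² = 2Dt; advection only shifts the center.
σ = √(2 × 0.041 × 4.9) = 0.634 m.

0.634 m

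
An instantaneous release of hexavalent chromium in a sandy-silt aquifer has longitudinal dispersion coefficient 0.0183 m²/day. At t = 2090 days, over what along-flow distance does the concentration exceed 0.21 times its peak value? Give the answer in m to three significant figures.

The plume is Gaussian with σ = √(2Dt) = √(2 × 0.0183 × 2090) = 8.746 m.
C/C_peak = exp(−Δx²/(2σ²)) = 0.21 ⇒ Δx = σ·√(−2 ln 0.21) = 8.746 × 1.767 = 15.45 m.
Width = 2Δx = 30.9 m.

30.9 m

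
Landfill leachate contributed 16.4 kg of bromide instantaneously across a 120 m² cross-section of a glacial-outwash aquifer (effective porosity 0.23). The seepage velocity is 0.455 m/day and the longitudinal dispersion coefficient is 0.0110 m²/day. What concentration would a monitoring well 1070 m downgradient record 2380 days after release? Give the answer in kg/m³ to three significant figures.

0.00669 kg/m³

For an instantaneous plane source, C(x,t) = M/(n_e·A·√(4πDt)) · exp(−(x−vt)²/(4Dt)), with n_e·A the pore (flow) area.
Plume center vt = 0.455 × 2380 = 1082.9 m, so the well at 1070 m is 12.9 m upgradient of the peak.
√(4πDt) = 18.14 m, giving peak height M/(n_e·A·√(4πDt)) = 16.4/(0.23 × 120 × 18.14) = 0.03276 kg/m³.
(x−vt)²/(4Dt) = (-12.9)²/(4 × 0.0110 × 2380) = 1.589; exp(−1.589) = 0.2041.
C = 0.03276 × 0.2041 = 0.00669 kg/m³.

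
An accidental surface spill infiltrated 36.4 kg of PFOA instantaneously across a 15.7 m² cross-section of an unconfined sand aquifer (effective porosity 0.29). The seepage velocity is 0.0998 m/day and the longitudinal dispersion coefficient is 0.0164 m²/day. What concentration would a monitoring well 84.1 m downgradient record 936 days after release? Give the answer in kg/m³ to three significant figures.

0.140 kg/m³

For an instantaneous plane source, C(x,t) = M/(n_e·A·√(4πDt)) · exp(−(x−vt)²/(4Dt)), with n_e·A the pore (flow) area.
Plume center vt = 0.0998 × 936 = 93.4128 m, so the well at 84.1 m is 9.3128 m upgradient of the peak.
√(4πDt) = 13.89 m, giving peak height M/(n_e·A·√(4πDt)) = 36.4/(0.29 × 15.7 × 13.89) = 0.5756 kg/m³.
(x−vt)²/(4Dt) = (-9.3128)²/(4 × 0.0164 × 936) = 1.412; exp(−1.412) = 0.2437.
C = 0.5756 × 0.2437 = 0.140 kg/m³.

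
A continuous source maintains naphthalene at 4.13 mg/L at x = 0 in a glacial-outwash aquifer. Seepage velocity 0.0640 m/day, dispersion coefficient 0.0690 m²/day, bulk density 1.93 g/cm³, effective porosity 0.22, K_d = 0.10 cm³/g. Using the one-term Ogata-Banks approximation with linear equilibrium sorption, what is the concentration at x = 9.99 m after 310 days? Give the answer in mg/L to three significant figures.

Retardation factor R = 1 + ρ_b·K_d/n = 1 + 1.93 × 0.10/0.22 = 1.877.
Sorption retards both mechanisms: v_R = v/R = 0.03410 m/day, D_R = D/R = 0.03676 m²/day.
v_R·t = 0.03410 × 310 = 10.571 m; 2√(D_R t) = 6.751 m; argument = (9.99 − 10.571)/6.751 = -0.08606.
C = C₀ × ½·erfc(-0.08606) = 4.13 × 0.5484 = 2.26 mg/L.

2.26 mg/L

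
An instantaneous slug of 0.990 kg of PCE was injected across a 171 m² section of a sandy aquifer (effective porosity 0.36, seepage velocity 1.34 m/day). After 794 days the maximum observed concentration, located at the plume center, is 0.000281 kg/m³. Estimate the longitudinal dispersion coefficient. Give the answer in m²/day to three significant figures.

At the plume center C_max = M/(n_e·A·√(4πDt)), so D = M²/(4πt·(n_e·A·C_max)²).
n_e·A·C_max = 0.36 × 171 × 0.000281 = 0.01730 kg/m.
D = 0.990²/(4π × 794 × 0.01730²) = 0.328 m²/day.

0.328 m²/day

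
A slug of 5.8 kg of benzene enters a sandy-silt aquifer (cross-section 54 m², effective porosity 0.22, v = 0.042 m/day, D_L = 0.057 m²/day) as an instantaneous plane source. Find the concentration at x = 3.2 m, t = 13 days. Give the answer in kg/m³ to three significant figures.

0.0149 kg/m³

For an instantaneous plane source, C(x,t) = M/(n_e·A·√(4πDt)) · exp(−(x−vt)²/(4Dt)), with n_e·A the pore (flow) area.
Plume center vt = 0.042 × 13 = 0.546 m, so the well at 3.2 m is 2.654 m downgradient of the peak.
√(4πDt) = 3.052 m, giving peak height M/(n_e·A·√(4πDt)) = 5.8/(0.22 × 54 × 3.052) = 0.1600 kg/m³.
(x−vt)²/(4Dt) = (2.654)²/(4 × 0.057 × 13) = 2.376; exp(−2.376) = 0.09292.
C = 0.1600 × 0.09292 = 0.0149 kg/m³.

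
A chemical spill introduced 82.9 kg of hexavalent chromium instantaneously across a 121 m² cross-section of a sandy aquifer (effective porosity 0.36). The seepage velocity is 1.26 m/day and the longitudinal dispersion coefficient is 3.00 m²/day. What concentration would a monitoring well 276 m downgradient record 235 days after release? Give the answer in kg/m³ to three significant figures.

For an instantaneous plane source, C(x,t) = M/(n_e·A·√(4πDt)) · exp(−(x−vt)²/(4Dt)), with n_e·A the pore (flow) area.
Plume center vt = 1.26 × 235 = 296.1 m, so the well at 276 m is 20.1 m upgradient of the peak.
√(4πDt) = 94.12 m, giving peak height M/(n_e·A·√(4πDt)) = 82.9/(0.36 × 121 × 94.12) = 0.02022 kg/m³.
(x−vt)²/(4Dt) = (-20.1)²/(4 × 3.00 × 235) = 0.1433; exp(−0.1433) = 0.8665.
C = 0.02022 × 0.8665 = 0.0175 kg/m³.

0.0175 kg/m³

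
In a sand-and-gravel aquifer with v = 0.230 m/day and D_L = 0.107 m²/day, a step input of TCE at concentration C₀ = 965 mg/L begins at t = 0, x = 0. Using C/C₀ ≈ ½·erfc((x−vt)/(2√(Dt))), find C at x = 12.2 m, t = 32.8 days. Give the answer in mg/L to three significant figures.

38.0 mg/L

For a continuous step input, C/C₀ ≈ ½·erfc((x−vt)/(2√(Dt))).
vt = 0.230 × 32.8 = 7.544 m and 2√(Dt) = 2√(0.107 × 32.8) = 3.747 m.
Argument (x−vt)/(2√(Dt)) = (12.2 − 7.544)/3.747 = 1.243; ½·erfc(1.243) = 0.03939.
C = 965 × 0.03939 = 38.0 mg/L.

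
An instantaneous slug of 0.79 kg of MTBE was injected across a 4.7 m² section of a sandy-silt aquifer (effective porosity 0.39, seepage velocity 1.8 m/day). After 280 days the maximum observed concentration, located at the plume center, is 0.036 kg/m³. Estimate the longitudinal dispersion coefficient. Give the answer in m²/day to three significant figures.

At the plume center C_max = M/(n_e·A·√(4πDt)), so D = M²/(4πt·(n_e·A·C_max)²).
n_e·A·C_max = 0.39 × 4.7 × 0.036 = 0.06599 kg/m.
D = 0.79²/(4π × 280 × 0.06599²) = 0.0407 m²/day.

0.0407 m²/day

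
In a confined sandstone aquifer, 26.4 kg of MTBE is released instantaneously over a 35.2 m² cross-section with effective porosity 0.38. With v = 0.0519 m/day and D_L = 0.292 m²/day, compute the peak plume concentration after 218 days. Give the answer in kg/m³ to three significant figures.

0.0698 kg/m³

The peak of an instantaneous 1D plume sits at x = vt; there the Gaussian factor is 1 and C_max = M/(n_e·A·√(4πDt)), where n_e·A is the pore area the mass is dissolved in.
√(4πDt) = √(4π × 0.292 × 218) = 28.28 m, so C_max = 26.4/(0.38 × 35.2 × 28.28) = 0.0698 kg/m³.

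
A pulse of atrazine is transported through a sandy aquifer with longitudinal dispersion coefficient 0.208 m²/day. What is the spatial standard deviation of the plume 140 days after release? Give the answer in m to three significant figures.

Dispersive spreading gives a Gaussian with σ² = 2Dt; advection only shifts the center.
σ = √(2 × 0.208 × 140) = 7.63 m.

7.63 m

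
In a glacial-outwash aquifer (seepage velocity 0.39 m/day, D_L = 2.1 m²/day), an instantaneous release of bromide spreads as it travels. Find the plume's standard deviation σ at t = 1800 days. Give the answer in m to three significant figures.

86.9 m

Dispersive spreading gives a Gaussian with σ² = 2Dt; advection only shifts the center.
σ = √(2 × 2.1 × 1800) = 86.9 m.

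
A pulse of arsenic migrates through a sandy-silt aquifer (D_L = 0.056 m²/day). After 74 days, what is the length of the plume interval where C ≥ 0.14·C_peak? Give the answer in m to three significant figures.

The plume is Gaussian with σ = √(2Dt) = √(2 × 0.056 × 74) = 2.879 m.
C/C_peak = exp(−Δx²/(2σ²)) = 0.14 ⇒ Δx = σ·√(−2 ln 0.14) = 2.879 × 1.983 = 5.709 m.
Width = 2Δx = 11.4 m.

11.4 m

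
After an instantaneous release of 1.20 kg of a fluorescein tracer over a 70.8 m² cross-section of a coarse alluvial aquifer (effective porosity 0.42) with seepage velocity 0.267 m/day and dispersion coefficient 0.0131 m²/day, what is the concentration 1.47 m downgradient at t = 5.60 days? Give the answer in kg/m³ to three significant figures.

0.0419 kg/m³

For an instantaneous plane source, C(x,t) = M/(n_e·A·√(4πDt)) · exp(−(x−vt)²/(4Dt)), with n_e·A the pore (flow) area.
Plume center vt = 0.267 × 5.60 = 1.4952 m, so the well at 1.47 m is 0.0252 m upgradient of the peak.
√(4πDt) = 0.9601 m, giving peak height M/(n_e·A·√(4πDt)) = 1.20/(0.42 × 70.8 × 0.9601) = 0.04203 kg/m³.
(x−vt)²/(4Dt) = (-0.0252)²/(4 × 0.0131 × 5.60) = 0.002164; exp(−0.002164) = 0.9978.
C = 0.04203 × 0.9978 = 0.0419 kg/m³.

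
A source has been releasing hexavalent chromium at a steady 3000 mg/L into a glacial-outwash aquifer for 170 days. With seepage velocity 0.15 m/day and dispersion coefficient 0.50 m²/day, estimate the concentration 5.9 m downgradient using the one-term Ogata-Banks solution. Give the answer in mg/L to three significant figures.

2800 mg/L

For a continuous step input, C/C₀ ≈ ½·erfc((x−vt)/(2√(Dt))).
vt = 0.15 × 170 = 25.5 m and 2√(Dt) = 2√(0.50 × 170) = 18.44 m.
Argument (x−vt)/(2√(Dt)) = (5.9 − 25.5)/18.44 = -1.063; ½·erfc(-1.063) = 0.9336.
C = 3000 × 0.9336 = 2800 mg/L.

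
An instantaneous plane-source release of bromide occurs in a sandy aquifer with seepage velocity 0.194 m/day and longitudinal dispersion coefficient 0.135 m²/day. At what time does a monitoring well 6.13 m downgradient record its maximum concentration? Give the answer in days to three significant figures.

28.2 days

For the 1D instantaneous-source solution, setting ∂C/∂t = 0 at fixed x gives v²t² + 2Dt − x² = 0, so t = (√(D² + v²x²) − D)/v².
√(D² + v²x²) = √(0.135² + 0.194² × 6.13²) = 1.197; v² = 0.037636.
t = (1.197 − 0.135)/0.037636 = 28.2 days (vs. the pure-advection estimate x/v = 31.6 d).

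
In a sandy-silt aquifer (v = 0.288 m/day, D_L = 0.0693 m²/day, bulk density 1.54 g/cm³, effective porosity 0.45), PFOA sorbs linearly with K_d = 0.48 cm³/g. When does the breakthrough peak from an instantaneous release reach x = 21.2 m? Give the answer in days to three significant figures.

Retardation factor R = 1 + ρ_b·K_d/n = 1 + 1.54 × 0.48/0.45 = 2.643.
Sorption retards both mechanisms: v_R = v/R = 0.1090 m/day, D_R = D/R = 0.02622 m²/day.
Peak time from v_R²t² + 2D_R t − x² = 0: t = (√(D_R² + v_R²x²) − D_R)/v_R².
√(D_R² + v_R²x²) = √(0.02622² + 0.1090² × 21.2²) = 2.311; v_R² = 0.01188.
t = (2.311 − 0.02622)/0.01188 = 192 days.

192 days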